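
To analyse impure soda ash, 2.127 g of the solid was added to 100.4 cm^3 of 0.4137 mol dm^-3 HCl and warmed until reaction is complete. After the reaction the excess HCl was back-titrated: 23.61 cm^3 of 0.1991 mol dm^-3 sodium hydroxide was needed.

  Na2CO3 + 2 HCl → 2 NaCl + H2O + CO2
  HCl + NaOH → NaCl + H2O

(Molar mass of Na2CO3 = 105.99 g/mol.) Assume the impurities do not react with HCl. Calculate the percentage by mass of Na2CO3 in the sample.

n(HCl) added = 0.1004 × 0.4137 = 0.04154 mol
n(NaOH) used in back-titration = 0.02361 × 0.1991 = 4.701 × 10^-3 mol
n(HCl) left over = 4.701 × 10^-3 mol (1:1 ratio)
n(HCl) consumed by analyte = 0.04154 − 4.701 × 10^-3 = 0.03683 mol
From the 1:2 ratio, n(Na2CO3) = 1/2 × 0.03683 = 0.01842 mol
mass of Na2CO3 = 0.01842 × 105.99 = 1.952 g
% Na2CO3 = 1.952 / 2.127 × 100 = 91.78 %

91.78 %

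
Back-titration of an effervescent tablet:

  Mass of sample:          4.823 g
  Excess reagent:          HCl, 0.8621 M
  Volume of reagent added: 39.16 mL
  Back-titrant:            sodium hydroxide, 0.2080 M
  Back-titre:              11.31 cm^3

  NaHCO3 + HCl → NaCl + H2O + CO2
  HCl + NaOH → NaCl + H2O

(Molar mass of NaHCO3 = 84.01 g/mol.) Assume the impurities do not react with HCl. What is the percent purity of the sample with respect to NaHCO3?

54.71 %

n(HCl) added = 0.03916 × 0.8621 = 0.03376 mol
n(NaOH) used in back-titration = 0.01131 × 0.2080 = 2.352 × 10^-3 mol
n(HCl) left over = 2.352 × 10^-3 mol (1:1 ratio)
n(HCl) consumed by analyte = 0.03376 − 2.352 × 10^-3 = 0.03141 mol
n(NaHCO3) = 0.03141 mol (1:1 ratio)
mass of NaHCO3 = 0.03141 × 84.01 = 2.639 g
% NaHCO3 = 2.639 / 4.823 × 100 = 54.71 %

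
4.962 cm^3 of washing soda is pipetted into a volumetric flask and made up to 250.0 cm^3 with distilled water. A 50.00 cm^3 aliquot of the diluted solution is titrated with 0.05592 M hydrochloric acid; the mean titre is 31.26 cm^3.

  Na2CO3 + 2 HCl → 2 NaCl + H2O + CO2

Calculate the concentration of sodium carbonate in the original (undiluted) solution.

n(HCl) = 0.03126 × 0.05592 = 1.748 × 10^-3 mol
From the 1:2 ratio, n(Na2CO3) in the aliquot = 1/2 × 1.748 × 10^-3 = 8.740 × 10^-4 mol
[Na2CO3]_dilute = 8.740 × 10^-4 / 0.05000 = 0.01748 mol/L
Dilution factor = 250.0 / 4.962 = 50.38
[Na2CO3]_stock = 0.01748 × 50.38 = 0.8807 mol/L

0.8807 M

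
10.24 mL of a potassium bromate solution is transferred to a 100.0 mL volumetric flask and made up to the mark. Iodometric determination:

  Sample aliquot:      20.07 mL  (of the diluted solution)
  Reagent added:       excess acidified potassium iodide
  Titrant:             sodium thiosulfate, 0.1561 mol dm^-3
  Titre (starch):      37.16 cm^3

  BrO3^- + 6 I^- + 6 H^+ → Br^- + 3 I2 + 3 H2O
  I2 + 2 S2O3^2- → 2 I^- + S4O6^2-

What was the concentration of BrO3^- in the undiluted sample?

n(S2O3^2-) = 0.03716 × 0.1561 = 5.801 × 10^-3 mol
n(I2) = n(S2O3^2-)/2 = 2.900 × 10^-3 mol
From the 1:3 ratio, n(BrO3^-) in the aliquot = 1/3 × 2.900 × 10^-3 = 9.668 × 10^-4 mol
[BrO3^-]_dilute = 9.668 × 10^-4 / 0.02007 = 0.04817 mol/L
[BrO3^-]_original = 0.04817 × 100.0/10.24 = 0.4704 mol/L

0.4704 mol/L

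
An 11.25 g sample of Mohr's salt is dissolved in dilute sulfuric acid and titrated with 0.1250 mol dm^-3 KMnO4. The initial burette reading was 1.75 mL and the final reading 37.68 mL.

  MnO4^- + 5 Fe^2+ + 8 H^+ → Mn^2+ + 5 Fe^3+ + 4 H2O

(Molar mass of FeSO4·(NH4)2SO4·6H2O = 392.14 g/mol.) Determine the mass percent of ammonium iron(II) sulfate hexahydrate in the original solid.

78.28 %

n(KMnO4) = 0.03593 L × 0.1250 mol/L = 4.491 × 10^-3 mol
From the 5:1 ratio, n(FeSO4·(NH4)2SO4·6H2O) = 5/1 × 4.491 × 10^-3 = 0.02246 mol
mass of FeSO4·(NH4)2SO4·6H2O = 0.02246 × 392.14 g/mol = 8.806 g
% FeSO4·(NH4)2SO4·6H2O = 8.806 / 11.25 × 100 = 78.28 %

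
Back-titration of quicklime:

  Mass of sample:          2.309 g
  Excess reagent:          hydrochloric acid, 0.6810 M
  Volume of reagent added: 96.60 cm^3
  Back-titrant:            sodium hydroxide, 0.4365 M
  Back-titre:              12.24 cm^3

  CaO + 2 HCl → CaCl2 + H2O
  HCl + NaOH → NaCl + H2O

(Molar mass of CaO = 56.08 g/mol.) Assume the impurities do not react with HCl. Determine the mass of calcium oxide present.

n(HCl) added = 0.09660 × 0.6810 = 0.06578 mol
n(NaOH) used in back-titration = 0.01224 × 0.4365 = 5.343 × 10^-3 mol
n(HCl) left over = 5.343 × 10^-3 mol (1:1 ratio)
n(HCl) consumed by analyte = 0.06578 − 5.343 × 10^-3 = 0.06044 mol
From the 1:2 ratio, n(CaO) = 1/2 × 0.06044 = 0.03022 mol
mass of CaO = 0.03022 × 56.08 = 1.695 g

1.695 g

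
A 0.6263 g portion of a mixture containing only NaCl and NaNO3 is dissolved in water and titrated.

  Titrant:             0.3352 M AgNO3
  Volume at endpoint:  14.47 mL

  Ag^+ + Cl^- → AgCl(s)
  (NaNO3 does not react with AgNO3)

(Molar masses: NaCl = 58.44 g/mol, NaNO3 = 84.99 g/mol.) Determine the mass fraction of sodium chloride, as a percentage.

n(AgNO3) = 0.01447 × 0.3352 = 4.850 × 10^-3 mol
Let x = n(NaCl), y = n(NaNO3).
Titrant: 1x = 4.850 × 10^-3;  mass: 58.44x + 84.99y = 0.6263
Solving, x = 4.850 × 10^-3 mol, y = 4.034 × 10^-3 mol
mass of NaCl = 4.850 × 10^-3 × 58.44 = 0.2835 g
% NaCl = 0.2835 / 0.6263 × 100 = 45.26 %

45.26 %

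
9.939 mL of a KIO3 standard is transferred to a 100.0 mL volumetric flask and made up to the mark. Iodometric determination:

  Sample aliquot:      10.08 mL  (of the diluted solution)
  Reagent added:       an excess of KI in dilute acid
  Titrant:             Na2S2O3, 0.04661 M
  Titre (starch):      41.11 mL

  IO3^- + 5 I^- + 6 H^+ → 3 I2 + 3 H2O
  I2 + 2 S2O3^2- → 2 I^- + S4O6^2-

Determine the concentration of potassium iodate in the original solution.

n(S2O3^2-) = 0.04111 × 0.04661 = 1.916 × 10^-3 mol
n(I2) = n(S2O3^2-)/2 = 9.581 × 10^-4 mol
From the 1:3 ratio, n(IO3^-) in the aliquot = 1/3 × 9.581 × 10^-4 = 3.194 × 10^-4 mol
[IO3^-]_dilute = 3.194 × 10^-4 / 0.01008 = 0.03168 mol/L
[IO3^-]_original = 0.03168 × 100.0/9.939 = 0.3188 mol/L

0.3188 M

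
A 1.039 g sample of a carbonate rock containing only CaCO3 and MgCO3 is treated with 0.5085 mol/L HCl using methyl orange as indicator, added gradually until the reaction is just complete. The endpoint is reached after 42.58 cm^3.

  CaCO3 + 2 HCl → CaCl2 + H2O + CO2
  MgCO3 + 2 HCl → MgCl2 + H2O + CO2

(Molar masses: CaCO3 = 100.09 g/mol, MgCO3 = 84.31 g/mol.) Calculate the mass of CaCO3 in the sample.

0.8009 g

n(HCl) = 0.04258 × 0.5085 = 0.02165 mol
Let x = n(CaCO3), y = n(MgCO3).
Titrant: 2x + 2y = 0.02165;  mass: 100.09x + 84.31y = 1.039
Solving, x = 8.001 × 10^-3 mol, y = 2.825 × 10^-3 mol
mass of CaCO3 = 8.001 × 10^-3 × 100.09 = 0.8009 g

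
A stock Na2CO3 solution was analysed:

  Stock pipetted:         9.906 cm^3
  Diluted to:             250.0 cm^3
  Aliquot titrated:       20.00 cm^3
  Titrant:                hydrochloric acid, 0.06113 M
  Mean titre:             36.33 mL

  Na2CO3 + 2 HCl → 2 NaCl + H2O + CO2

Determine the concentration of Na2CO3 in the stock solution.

n(HCl) = 0.03633 × 0.06113 = 2.221 × 10^-3 mol
From the 1:2 ratio, n(Na2CO3) in the aliquot = 1/2 × 2.221 × 10^-3 = 1.110 × 10^-3 mol
[Na2CO3]_dilute = 1.110 × 10^-3 / 0.02000 = 0.05552 mol/L
Dilution factor = 250.0 / 9.906 = 25.24
[Na2CO3]_stock = 0.05552 × 25.24 = 1.401 mol/L

1.401 M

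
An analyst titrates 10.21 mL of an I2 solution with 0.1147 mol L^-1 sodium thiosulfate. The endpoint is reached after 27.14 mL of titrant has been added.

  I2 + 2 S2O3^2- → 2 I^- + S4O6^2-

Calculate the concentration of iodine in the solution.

n(Na2S2O3) = 0.02714 L × 0.1147 mol/L = 3.113 × 10^-3 mol
From the 1:2 mole ratio, n(I2) = 1/2 × 3.113 × 10^-3 = 1.556 × 10^-3 mol
[I2] = 1.556 × 10^-3 mol / 0.01021 L = 0.1524 mol/L

0.1524 mol/L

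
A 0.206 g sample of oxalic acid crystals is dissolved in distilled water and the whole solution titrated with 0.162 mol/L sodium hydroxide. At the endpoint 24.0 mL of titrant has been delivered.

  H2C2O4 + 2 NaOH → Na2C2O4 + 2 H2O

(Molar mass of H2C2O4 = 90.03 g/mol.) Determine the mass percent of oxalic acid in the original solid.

n(NaOH) = 0.0240 L × 0.162 mol/L = 3.89 × 10^-3 mol
From the 1:2 ratio, n(H2C2O4) = 1/2 × 3.89 × 10^-3 = 1.94 × 10^-3 mol
mass of H2C2O4 = 1.94 × 10^-3 × 90.03 g/mol = 0.175 g
% H2C2O4 = 0.175 / 0.206 × 100 = 85.0 %

85.0 %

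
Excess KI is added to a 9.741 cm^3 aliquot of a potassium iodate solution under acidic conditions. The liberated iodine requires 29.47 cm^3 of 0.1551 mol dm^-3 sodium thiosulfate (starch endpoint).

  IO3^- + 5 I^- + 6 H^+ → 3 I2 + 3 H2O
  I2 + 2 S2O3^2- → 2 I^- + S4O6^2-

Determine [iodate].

0.07821 mol/L

n(S2O3^2-) = 0.02947 × 0.1551 = 4.571 × 10^-3 mol
n(I2) = n(S2O3^2-)/2 = 2.285 × 10^-3 mol
From the 1:3 ratio, n(IO3^-) in the aliquot = 1/3 × 2.285 × 10^-3 = 7.618 × 10^-4 mol
[IO3^-] = 7.618 × 10^-4 / 0.009741 = 0.07821 mol/L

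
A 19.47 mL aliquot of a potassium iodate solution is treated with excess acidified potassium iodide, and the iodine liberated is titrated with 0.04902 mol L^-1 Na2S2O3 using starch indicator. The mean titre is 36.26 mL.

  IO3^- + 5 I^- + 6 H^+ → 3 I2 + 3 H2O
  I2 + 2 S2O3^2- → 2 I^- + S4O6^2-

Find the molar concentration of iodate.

n(S2O3^2-) = 0.03626 × 0.04902 = 1.777 × 10^-3 mol
n(I2) = n(S2O3^2-)/2 = 8.887 × 10^-4 mol
From the 1:3 ratio, n(IO3^-) in the aliquot = 1/3 × 8.887 × 10^-4 = 2.962 × 10^-4 mol
[IO3^-] = 2.962 × 10^-4 / 0.01947 = 0.01522 mol/L

0.01522 mol/L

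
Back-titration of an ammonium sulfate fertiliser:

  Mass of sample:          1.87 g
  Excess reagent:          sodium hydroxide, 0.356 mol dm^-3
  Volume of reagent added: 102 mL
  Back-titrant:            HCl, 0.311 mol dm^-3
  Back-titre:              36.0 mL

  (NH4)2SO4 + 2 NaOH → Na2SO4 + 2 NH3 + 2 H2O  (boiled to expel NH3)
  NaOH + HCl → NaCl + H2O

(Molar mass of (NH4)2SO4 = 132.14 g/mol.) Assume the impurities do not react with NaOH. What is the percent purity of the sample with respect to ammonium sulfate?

88.7 %

n(NaOH) added = 0.102 × 0.356 = 0.0363 mol
n(HCl) used in back-titration = 0.0360 × 0.311 = 0.0112 mol
n(NaOH) left over = 0.0112 mol (1:1 ratio)
n(NaOH) consumed by analyte = 0.0363 − 0.0112 = 0.0251 mol
From the 1:2 ratio, n((NH4)2SO4) = 1/2 × 0.0251 = 0.0126 mol
mass of (NH4)2SO4 = 0.0126 × 132.14 = 1.66 g
% (NH4)2SO4 = 1.66 / 1.87 × 100 = 88.7 %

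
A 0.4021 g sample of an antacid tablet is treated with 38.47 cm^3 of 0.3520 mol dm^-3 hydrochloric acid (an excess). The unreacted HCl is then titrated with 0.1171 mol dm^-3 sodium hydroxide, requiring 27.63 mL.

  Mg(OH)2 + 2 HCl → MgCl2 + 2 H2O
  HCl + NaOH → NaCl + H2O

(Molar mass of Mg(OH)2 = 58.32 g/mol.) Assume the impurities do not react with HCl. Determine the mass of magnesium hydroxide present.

n(HCl) added = 0.03847 × 0.3520 = 0.01354 mol
n(NaOH) used in back-titration = 0.02763 × 0.1171 = 3.235 × 10^-3 mol
n(HCl) left over = 3.235 × 10^-3 mol (1:1 ratio)
n(HCl) consumed by analyte = 0.01354 − 3.235 × 10^-3 = 0.01031 mol
From the 1:2 ratio, n(Mg(OH)2) = 1/2 × 0.01031 = 5.153 × 10^-3 mol
mass of Mg(OH)2 = 5.153 × 10^-3 × 58.32 = 0.3005 g

0.3005 g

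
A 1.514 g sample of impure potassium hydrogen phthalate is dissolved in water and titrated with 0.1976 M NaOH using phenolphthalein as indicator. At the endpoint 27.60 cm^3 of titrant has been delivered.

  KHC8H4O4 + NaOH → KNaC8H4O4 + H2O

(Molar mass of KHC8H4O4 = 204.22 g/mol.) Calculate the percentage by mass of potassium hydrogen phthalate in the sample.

n(NaOH) = 0.02760 L × 0.1976 mol/L = 5.454 × 10^-3 mol
n(KHC8H4O4) = 5.454 × 10^-3 mol (1:1 ratio)
mass of KHC8H4O4 = 5.454 × 10^-3 × 204.22 g/mol = 1.114 g
% KHC8H4O4 = 1.114 / 1.514 × 100 = 73.56 %

73.56 %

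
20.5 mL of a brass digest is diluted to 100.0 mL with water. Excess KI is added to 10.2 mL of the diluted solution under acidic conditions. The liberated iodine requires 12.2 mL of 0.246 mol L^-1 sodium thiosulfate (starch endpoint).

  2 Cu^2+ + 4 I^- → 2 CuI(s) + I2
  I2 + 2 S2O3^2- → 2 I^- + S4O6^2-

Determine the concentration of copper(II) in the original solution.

1.44 mol/L

n(S2O3^2-) = 0.0122 × 0.246 = 3.00 × 10^-3 mol
n(I2) = n(S2O3^2-)/2 = 1.50 × 10^-3 mol
From the 2:1 ratio, n(Cu2+) in the aliquot = 2/1 × 1.50 × 10^-3 = 3.00 × 10^-3 mol
[Cu2+]_dilute = 3.00 × 10^-3 / 0.0102 = 0.294 mol/L
[Cu2+]_original = 0.294 × 100.0/20.5 = 1.44 mol/L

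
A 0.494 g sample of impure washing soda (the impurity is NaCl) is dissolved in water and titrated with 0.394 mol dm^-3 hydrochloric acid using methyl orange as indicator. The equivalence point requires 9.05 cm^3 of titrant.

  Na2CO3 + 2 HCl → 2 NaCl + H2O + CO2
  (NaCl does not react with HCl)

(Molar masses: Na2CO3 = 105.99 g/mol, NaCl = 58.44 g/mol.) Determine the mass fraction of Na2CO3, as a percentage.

n(HCl) = 0.00905 × 0.394 = 3.57 × 10^-3 mol
Let x = n(Na2CO3), y = n(NaCl).
Titrant: 2x = 3.57 × 10^-3;  mass: 105.99x + 58.44y = 0.494
Solving, x = 1.78 × 10^-3 mol, y = 5.22 × 10^-3 mol
mass of Na2CO3 = 1.78 × 10^-3 × 105.99 = 0.189 g
% Na2CO3 = 0.189 / 0.494 × 100 = 38.3 %

38.3 %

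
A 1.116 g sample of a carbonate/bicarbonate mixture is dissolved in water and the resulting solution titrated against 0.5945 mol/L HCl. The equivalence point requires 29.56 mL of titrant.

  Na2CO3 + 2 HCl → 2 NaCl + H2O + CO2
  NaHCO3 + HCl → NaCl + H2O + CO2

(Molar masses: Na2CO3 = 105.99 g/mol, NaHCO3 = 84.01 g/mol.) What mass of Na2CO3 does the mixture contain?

0.6157 g

n(HCl) = 0.02956 × 0.5945 = 0.01757 mol
Let x = n(Na2CO3), y = n(NaHCO3).
Titrant: 2x + 1y = 0.01757;  mass: 105.99x + 84.01y = 1.116
Solving, x = 5.809 × 10^-3 mol, y = 5.955 × 10^-3 mol
mass of Na2CO3 = 5.809 × 10^-3 × 105.99 = 0.6157 g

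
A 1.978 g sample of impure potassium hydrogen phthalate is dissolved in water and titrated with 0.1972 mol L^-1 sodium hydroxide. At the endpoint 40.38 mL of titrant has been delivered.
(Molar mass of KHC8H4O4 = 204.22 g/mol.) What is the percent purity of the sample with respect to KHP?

82.21 %

KHC8H4O4 + NaOH → KNaC8H4O4 + H2O
n(NaOH) = 0.04038 L × 0.1972 mol/L = 7.963 × 10^-3 mol
n(KHC8H4O4) = 7.963 × 10^-3 mol (1:1 ratio)
mass of KHC8H4O4 = 7.963 × 10^-3 × 204.22 g/mol = 1.626 g
% KHC8H4O4 = 1.626 / 1.978 × 100 = 82.21 %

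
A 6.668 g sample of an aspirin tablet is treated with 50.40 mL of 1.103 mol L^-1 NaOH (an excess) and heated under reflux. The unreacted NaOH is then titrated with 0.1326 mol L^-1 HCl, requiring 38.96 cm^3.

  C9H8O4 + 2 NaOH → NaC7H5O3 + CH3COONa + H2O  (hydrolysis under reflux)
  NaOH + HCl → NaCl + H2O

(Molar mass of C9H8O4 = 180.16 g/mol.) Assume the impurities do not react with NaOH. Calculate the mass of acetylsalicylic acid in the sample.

n(NaOH) added = 0.05040 × 1.103 = 0.05559 mol
n(HCl) used in back-titration = 0.03896 × 0.1326 = 5.166 × 10^-3 mol
n(NaOH) left over = 5.166 × 10^-3 mol (1:1 ratio)
n(NaOH) consumed by analyte = 0.05559 − 5.166 × 10^-3 = 0.05043 mol
From the 1:2 ratio, n(C9H8O4) = 1/2 × 0.05043 = 0.02521 mol
mass of C9H8O4 = 0.02521 × 180.16 = 4.542 g

4.542 g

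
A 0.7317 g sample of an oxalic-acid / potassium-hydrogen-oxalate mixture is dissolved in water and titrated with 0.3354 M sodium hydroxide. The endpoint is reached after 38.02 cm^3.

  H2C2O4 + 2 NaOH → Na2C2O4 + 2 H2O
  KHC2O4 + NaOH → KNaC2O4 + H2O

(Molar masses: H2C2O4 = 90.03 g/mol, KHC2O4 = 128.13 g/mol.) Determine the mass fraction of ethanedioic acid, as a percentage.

n(NaOH) = 0.03802 × 0.3354 = 0.01275 mol
Let x = n(H2C2O4), y = n(KHC2O4).
Titrant: 2x + 1y = 0.01275;  mass: 90.03x + 128.13y = 0.7317
Solving, x = 5.427 × 10^-3 mol, y = 1.897 × 10^-3 mol
mass of H2C2O4 = 5.427 × 10^-3 × 90.03 = 0.4886 g
% H2C2O4 = 0.4886 / 0.7317 × 100 = 66.78 %

66.78 %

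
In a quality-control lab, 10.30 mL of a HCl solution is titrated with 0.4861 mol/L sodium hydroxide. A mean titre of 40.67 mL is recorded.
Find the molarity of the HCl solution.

HCl + NaOH → NaCl + H2O
n(NaOH) = 0.04067 L × 0.4861 mol/L = 0.01977 mol
n(HCl) = 0.01977 mol (1:1 mole ratio)
[HCl] = 0.01977 mol / 0.01030 L = 1.919 mol/L

1.919 mol/L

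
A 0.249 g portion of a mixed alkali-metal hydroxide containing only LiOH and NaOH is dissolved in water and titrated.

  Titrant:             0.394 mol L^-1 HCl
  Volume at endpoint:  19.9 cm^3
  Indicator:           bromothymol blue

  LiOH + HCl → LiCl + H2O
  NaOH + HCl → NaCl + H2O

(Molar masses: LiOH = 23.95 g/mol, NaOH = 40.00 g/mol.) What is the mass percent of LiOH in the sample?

38.7 %

n(HCl) = 0.0199 × 0.394 = 7.84 × 10^-3 mol
Let x = n(LiOH), y = n(NaOH).
Titrant: 1x + 1y = 7.84 × 10^-3;  mass: 23.95x + 40.00y = 0.249
Solving, x = 4.03 × 10^-3 mol, y = 3.81 × 10^-3 mol
mass of LiOH = 4.03 × 10^-3 × 23.95 = 0.0964 g
% LiOH = 0.0964 / 0.249 × 100 = 38.7 %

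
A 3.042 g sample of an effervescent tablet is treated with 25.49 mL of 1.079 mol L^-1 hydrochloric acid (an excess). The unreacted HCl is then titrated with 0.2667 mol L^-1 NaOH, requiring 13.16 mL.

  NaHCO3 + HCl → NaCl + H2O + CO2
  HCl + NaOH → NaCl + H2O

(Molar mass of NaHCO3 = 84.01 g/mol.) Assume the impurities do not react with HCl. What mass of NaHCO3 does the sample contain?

n(HCl) added = 0.02549 × 1.079 = 0.02750 mol
n(NaOH) used in back-titration = 0.01316 × 0.2667 = 3.510 × 10^-3 mol
n(HCl) left over = 3.510 × 10^-3 mol (1:1 ratio)
n(HCl) consumed by analyte = 0.02750 − 3.510 × 10^-3 = 0.02399 mol
n(NaHCO3) = 0.02399 mol (1:1 ratio)
mass of NaHCO3 = 0.02399 × 84.01 = 2.016 g

2.016 g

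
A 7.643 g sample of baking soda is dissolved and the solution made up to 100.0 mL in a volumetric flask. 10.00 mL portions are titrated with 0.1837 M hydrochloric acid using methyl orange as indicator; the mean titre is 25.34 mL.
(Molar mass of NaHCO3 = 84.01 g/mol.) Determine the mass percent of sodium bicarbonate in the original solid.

51.17 %

NaHCO3 + HCl → NaCl + H2O + CO2
n(HCl) per titration = 0.02534 × 0.1837 = 4.655 × 10^-3 mol
n(NaHCO3) in each aliquot = 4.655 × 10^-3 mol (1:1 ratio)
n(NaHCO3) in the whole flask = 4.655 × 10^-3 × 100.0/10.00 = 0.04655 mol
mass of NaHCO3 = 0.04655 × 84.01 = 3.911 g
% NaHCO3 = 3.911 / 7.643 × 100 = 51.17 %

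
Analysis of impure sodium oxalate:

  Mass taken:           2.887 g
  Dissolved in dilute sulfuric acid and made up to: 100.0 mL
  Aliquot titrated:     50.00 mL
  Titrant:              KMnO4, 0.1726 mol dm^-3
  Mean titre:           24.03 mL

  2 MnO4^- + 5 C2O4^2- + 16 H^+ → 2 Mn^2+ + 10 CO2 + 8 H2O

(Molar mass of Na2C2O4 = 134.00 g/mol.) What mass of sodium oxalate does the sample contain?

n(KMnO4) per titration = 0.02403 × 0.1726 = 4.148 × 10^-3 mol
From the 5:2 ratio, n(Na2C2O4) in each aliquot = 5/2 × 4.148 × 10^-3 = 0.01037 mol
n(Na2C2O4) in the whole flask = 0.01037 × 100.0/50.00 = 0.02074 mol
mass of Na2C2O4 = 0.02074 × 134.00 = 2.779 g

2.779 g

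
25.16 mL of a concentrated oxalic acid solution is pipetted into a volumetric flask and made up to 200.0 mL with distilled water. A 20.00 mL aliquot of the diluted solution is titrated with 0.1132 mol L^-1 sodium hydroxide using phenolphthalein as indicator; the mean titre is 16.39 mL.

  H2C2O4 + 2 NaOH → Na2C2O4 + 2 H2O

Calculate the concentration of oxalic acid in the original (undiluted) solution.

0.3687 mol/L

n(NaOH) = 0.01639 × 0.1132 = 1.855 × 10^-3 mol
From the 1:2 ratio, n(H2C2O4) in the aliquot = 1/2 × 1.855 × 10^-3 = 9.277 × 10^-4 mol
[H2C2O4]_dilute = 9.277 × 10^-4 / 0.02000 = 0.04638 mol/L
Dilution factor = 200.0 / 25.16 = 7.949
[H2C2O4]_stock = 0.04638 × 7.949 = 0.3687 mol/L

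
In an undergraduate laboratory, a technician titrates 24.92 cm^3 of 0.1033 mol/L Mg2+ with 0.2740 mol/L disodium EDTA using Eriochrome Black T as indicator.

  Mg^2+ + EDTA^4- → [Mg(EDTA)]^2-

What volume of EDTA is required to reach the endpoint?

9.395 mL

n(Mg2+) = 0.02492 L × 0.1033 mol/L = 2.574 × 10^-3 mol
n(EDTA) = 2.574 × 10^-3 mol (1:1 stoichiometry)
V(EDTA) = 2.574 × 10^-3 mol / 0.2740 mol/L = 0.009395 L = 9.395 mL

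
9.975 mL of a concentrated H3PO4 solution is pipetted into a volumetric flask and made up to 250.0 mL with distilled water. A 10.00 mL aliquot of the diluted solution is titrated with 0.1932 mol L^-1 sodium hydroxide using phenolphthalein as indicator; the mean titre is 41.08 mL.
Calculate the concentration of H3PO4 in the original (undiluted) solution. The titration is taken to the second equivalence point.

9.946 mol/L

H3PO4 + 2 NaOH → Na2HPO4 + 2 H2O
n(NaOH) = 0.04108 × 0.1932 = 7.937 × 10^-3 mol
From the 1:2 ratio, n(H3PO4) in the aliquot = 1/2 × 7.937 × 10^-3 = 3.968 × 10^-3 mol
[H3PO4]_dilute = 3.968 × 10^-3 / 0.01000 = 0.3968 mol/L
Dilution factor = 250.0 / 9.975 = 25.06
[H3PO4]_stock = 0.3968 × 25.06 = 9.946 mol/L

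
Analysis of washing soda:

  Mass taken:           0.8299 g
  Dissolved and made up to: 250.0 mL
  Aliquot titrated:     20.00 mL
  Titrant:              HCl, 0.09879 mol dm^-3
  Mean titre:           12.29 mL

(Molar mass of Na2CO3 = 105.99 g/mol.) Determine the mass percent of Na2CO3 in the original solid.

Na2CO3 + 2 HCl → 2 NaCl + H2O + CO2
n(HCl) per titration = 0.01229 × 0.09879 = 1.214 × 10^-3 mol
From the 1:2 ratio, n(Na2CO3) in each aliquot = 1/2 × 1.214 × 10^-3 = 6.071 × 10^-4 mol
n(Na2CO3) in the whole flask = 6.071 × 10^-4 × 250.0/20.00 = 7.588 × 10^-3 mol
mass of Na2CO3 = 7.588 × 10^-3 × 105.99 = 0.8043 g
% Na2CO3 = 0.8043 / 0.8299 × 100 = 96.91 %

96.91 %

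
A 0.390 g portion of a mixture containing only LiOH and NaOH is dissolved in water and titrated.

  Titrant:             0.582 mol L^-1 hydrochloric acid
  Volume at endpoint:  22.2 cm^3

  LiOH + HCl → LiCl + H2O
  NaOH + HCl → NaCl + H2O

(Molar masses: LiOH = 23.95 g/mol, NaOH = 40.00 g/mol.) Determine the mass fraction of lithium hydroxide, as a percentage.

48.5 %

n(HCl) = 0.0222 × 0.582 = 0.0129 mol
Let x = n(LiOH), y = n(NaOH).
Titrant: 1x + 1y = 0.0129;  mass: 23.95x + 40.00y = 0.390
Solving, x = 7.90 × 10^-3 mol, y = 5.02 × 10^-3 mol
mass of LiOH = 7.90 × 10^-3 × 23.95 = 0.189 g
% LiOH = 0.189 / 0.390 × 100 = 48.5 %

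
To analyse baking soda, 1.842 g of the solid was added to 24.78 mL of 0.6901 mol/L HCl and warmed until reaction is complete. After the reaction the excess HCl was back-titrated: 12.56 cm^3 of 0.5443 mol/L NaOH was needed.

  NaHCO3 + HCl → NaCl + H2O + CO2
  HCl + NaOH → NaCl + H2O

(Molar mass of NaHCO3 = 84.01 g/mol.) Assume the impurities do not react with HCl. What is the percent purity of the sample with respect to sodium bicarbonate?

46.81 %

n(HCl) added = 0.02478 × 0.6901 = 0.01710 mol
n(NaOH) used in back-titration = 0.01256 × 0.5443 = 6.836 × 10^-3 mol
n(HCl) left over = 6.836 × 10^-3 mol (1:1 ratio)
n(HCl) consumed by analyte = 0.01710 − 6.836 × 10^-3 = 0.01026 mol
n(NaHCO3) = 0.01026 mol (1:1 ratio)
mass of NaHCO3 = 0.01026 × 84.01 = 0.8623 g
% NaHCO3 = 0.8623 / 1.842 × 100 = 46.81 %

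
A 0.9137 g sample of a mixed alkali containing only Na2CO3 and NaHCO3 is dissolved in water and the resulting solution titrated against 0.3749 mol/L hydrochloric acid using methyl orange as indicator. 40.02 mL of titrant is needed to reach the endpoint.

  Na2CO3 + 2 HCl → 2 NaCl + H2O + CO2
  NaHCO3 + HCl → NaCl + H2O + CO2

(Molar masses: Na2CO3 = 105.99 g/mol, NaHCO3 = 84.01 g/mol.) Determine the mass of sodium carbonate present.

n(HCl) = 0.04002 × 0.3749 = 0.01500 mol
Let x = n(Na2CO3), y = n(NaHCO3).
Titrant: 2x + 1y = 0.01500;  mass: 105.99x + 84.01y = 0.9137
Solving, x = 5.590 × 10^-3 mol, y = 3.824 × 10^-3 mol
mass of Na2CO3 = 5.590 × 10^-3 × 105.99 = 0.5925 g

0.5925 g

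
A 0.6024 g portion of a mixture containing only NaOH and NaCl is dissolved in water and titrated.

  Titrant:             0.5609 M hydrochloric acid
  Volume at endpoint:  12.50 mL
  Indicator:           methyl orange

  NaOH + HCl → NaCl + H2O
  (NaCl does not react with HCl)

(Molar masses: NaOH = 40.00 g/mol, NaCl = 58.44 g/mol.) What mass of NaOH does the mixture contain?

n(HCl) = 0.01250 × 0.5609 = 7.011 × 10^-3 mol
Let x = n(NaOH), y = n(NaCl).
Titrant: 1x = 7.011 × 10^-3;  mass: 40.00x + 58.44y = 0.6024
Solving, x = 7.011 × 10^-3 mol, y = 5.509 × 10^-3 mol
mass of NaOH = 7.011 × 10^-3 × 40.00 = 0.2804 g

0.2804 g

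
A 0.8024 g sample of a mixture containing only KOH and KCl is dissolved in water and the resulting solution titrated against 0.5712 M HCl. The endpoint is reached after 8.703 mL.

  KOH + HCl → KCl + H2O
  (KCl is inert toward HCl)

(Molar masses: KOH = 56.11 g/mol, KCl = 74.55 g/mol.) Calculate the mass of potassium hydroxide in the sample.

n(HCl) = 0.008703 × 0.5712 = 4.971 × 10^-3 mol
Let x = n(KOH), y = n(KCl).
Titrant: 1x = 4.971 × 10^-3;  mass: 56.11x + 74.55y = 0.8024
Solving, x = 4.971 × 10^-3 mol, y = 7.022 × 10^-3 mol
mass of KOH = 4.971 × 10^-3 × 56.11 = 0.2789 g

0.2789 g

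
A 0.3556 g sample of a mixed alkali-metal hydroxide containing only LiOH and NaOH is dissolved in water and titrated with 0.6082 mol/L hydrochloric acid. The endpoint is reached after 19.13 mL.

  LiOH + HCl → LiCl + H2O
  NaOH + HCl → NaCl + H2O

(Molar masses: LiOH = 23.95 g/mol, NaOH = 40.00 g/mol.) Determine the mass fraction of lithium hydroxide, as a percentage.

46.07 %

n(HCl) = 0.01913 × 0.6082 = 0.01163 mol
Let x = n(LiOH), y = n(NaOH).
Titrant: 1x + 1y = 0.01163;  mass: 23.95x + 40.00y = 0.3556
Solving, x = 6.841 × 10^-3 mol, y = 4.794 × 10^-3 mol
mass of LiOH = 6.841 × 10^-3 × 23.95 = 0.1638 g
% LiOH = 0.1638 / 0.3556 × 100 = 46.07 %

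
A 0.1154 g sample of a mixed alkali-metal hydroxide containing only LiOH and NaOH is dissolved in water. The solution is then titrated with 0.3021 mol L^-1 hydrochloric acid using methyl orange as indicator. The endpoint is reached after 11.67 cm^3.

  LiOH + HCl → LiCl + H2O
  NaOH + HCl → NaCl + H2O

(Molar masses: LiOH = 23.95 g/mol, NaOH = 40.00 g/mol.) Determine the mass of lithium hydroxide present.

n(HCl) = 0.01167 × 0.3021 = 3.526 × 10^-3 mol
Let x = n(LiOH), y = n(NaOH).
Titrant: 1x + 1y = 3.526 × 10^-3;  mass: 23.95x + 40.00y = 0.1154
Solving, x = 1.596 × 10^-3 mol, y = 1.929 × 10^-3 mol
mass of LiOH = 1.596 × 10^-3 × 23.95 = 0.03823 g

0.03823 g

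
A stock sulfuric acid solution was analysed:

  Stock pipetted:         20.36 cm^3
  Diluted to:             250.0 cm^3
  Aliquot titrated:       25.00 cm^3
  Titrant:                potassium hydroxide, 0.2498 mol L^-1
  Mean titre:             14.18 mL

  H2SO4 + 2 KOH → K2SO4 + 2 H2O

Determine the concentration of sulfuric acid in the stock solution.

0.8699 mol/L

n(KOH) = 0.01418 × 0.2498 = 3.542 × 10^-3 mol
From the 1:2 ratio, n(H2SO4) in the aliquot = 1/2 × 3.542 × 10^-3 = 1.771 × 10^-3 mol
[H2SO4]_dilute = 1.771 × 10^-3 / 0.02500 = 0.07084 mol/L
Dilution factor = 250.0 / 20.36 = 12.28
[H2SO4]_stock = 0.07084 × 12.28 = 0.8699 mol/L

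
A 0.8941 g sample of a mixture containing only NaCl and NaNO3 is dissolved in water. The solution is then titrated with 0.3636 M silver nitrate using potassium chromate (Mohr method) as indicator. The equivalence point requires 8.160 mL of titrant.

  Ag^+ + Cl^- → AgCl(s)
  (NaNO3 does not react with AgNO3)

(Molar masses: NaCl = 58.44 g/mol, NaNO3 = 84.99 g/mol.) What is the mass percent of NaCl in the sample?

19.39 %

n(AgNO3) = 0.008160 × 0.3636 = 2.967 × 10^-3 mol
Let x = n(NaCl), y = n(NaNO3).
Titrant: 1x = 2.967 × 10^-3;  mass: 58.44x + 84.99y = 0.8941
Solving, x = 2.967 × 10^-3 mol, y = 8.480 × 10^-3 mol
mass of NaCl = 2.967 × 10^-3 × 58.44 = 0.1734 g
% NaCl = 0.1734 / 0.8941 × 100 = 19.39 %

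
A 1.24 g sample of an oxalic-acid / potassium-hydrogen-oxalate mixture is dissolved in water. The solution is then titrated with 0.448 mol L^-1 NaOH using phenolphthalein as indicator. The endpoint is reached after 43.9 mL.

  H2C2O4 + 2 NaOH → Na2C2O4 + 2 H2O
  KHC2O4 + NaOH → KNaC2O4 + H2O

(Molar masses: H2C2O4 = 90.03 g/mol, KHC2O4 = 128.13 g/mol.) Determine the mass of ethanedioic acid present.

0.693 g

n(NaOH) = 0.0439 × 0.448 = 0.0197 mol
Let x = n(H2C2O4), y = n(KHC2O4).
Titrant: 2x + 1y = 0.0197;  mass: 90.03x + 128.13y = 1.24
Solving, x = 7.70 × 10^-3 mol, y = 4.27 × 10^-3 mol
mass of H2C2O4 = 7.70 × 10^-3 × 90.03 = 0.693 g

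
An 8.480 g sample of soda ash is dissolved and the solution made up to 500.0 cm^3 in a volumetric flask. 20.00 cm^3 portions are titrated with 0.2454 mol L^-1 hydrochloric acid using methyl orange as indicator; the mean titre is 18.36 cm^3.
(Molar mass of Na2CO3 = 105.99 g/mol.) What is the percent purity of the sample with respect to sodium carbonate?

Na2CO3 + 2 HCl → 2 NaCl + H2O + CO2
n(HCl) per titration = 0.01836 × 0.2454 = 4.506 × 10^-3 mol
From the 1:2 ratio, n(Na2CO3) in each aliquot = 1/2 × 4.506 × 10^-3 = 2.253 × 10^-3 mol
n(Na2CO3) in the whole flask = 2.253 × 10^-3 × 500.0/20.00 = 0.05632 mol
mass of Na2CO3 = 0.05632 × 105.99 = 5.969 g
% Na2CO3 = 5.969 / 8.480 × 100 = 70.39 %

70.39 %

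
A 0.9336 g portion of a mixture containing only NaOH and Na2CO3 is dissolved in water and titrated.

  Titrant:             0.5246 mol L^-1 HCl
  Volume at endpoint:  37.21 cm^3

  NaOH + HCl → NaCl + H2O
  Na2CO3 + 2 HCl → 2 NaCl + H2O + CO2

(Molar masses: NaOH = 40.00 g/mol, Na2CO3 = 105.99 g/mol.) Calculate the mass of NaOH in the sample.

0.3105 g

n(HCl) = 0.03721 × 0.5246 = 0.01952 mol
Let x = n(NaOH), y = n(Na2CO3).
Titrant: 1x + 2y = 0.01952;  mass: 40.00x + 105.99y = 0.9336
Solving, x = 7.763 × 10^-3 mol, y = 5.879 × 10^-3 mol
mass of NaOH = 7.763 × 10^-3 × 40.00 = 0.3105 g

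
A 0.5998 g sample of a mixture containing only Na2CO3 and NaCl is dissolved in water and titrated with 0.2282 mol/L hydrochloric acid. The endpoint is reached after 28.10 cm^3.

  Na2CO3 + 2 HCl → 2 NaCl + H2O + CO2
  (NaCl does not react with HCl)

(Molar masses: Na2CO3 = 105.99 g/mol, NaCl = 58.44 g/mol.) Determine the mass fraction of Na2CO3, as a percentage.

n(HCl) = 0.02810 × 0.2282 = 6.412 × 10^-3 mol
Let x = n(Na2CO3), y = n(NaCl).
Titrant: 2x = 6.412 × 10^-3;  mass: 105.99x + 58.44y = 0.5998
Solving, x = 3.206 × 10^-3 mol, y = 4.449 × 10^-3 mol
mass of Na2CO3 = 3.206 × 10^-3 × 105.99 = 0.3398 g
% Na2CO3 = 0.3398 / 0.5998 × 100 = 56.66 %

56.66 %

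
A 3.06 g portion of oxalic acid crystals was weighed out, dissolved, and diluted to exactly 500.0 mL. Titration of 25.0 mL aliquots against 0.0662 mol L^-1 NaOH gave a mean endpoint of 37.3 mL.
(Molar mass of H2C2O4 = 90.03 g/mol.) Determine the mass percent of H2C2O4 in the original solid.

72.6 %

H2C2O4 + 2 NaOH → Na2C2O4 + 2 H2O
n(NaOH) per titration = 0.0373 × 0.0662 = 2.47 × 10^-3 mol
From the 1:2 ratio, n(H2C2O4) in each aliquot = 1/2 × 2.47 × 10^-3 = 1.23 × 10^-3 mol
n(H2C2O4) in the whole flask = 1.23 × 10^-3 × 500.0/25.0 = 0.0247 mol
mass of H2C2O4 = 0.0247 × 90.03 = 2.22 g
% H2C2O4 = 2.22 / 3.06 × 100 = 72.6 %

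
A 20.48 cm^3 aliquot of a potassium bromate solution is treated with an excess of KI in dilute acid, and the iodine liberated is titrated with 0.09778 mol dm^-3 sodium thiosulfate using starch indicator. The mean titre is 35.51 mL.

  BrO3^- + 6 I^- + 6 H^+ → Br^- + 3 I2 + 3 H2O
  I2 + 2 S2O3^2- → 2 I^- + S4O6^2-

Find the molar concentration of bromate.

0.02826 mol/L

n(S2O3^2-) = 0.03551 × 0.09778 = 3.472 × 10^-3 mol
n(I2) = n(S2O3^2-)/2 = 1.736 × 10^-3 mol
From the 1:3 ratio, n(BrO3^-) in the aliquot = 1/3 × 1.736 × 10^-3 = 5.787 × 10^-4 mol
[BrO3^-] = 5.787 × 10^-4 / 0.02048 = 0.02826 mol/L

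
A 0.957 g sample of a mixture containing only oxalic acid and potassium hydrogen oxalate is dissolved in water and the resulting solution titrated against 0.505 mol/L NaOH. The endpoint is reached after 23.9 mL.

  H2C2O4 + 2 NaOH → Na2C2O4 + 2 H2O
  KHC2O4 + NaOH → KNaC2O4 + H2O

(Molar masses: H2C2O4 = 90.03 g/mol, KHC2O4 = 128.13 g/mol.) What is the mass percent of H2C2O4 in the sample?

33.4 %

n(NaOH) = 0.0239 × 0.505 = 0.0121 mol
Let x = n(H2C2O4), y = n(KHC2O4).
Titrant: 2x + 1y = 0.0121;  mass: 90.03x + 128.13y = 0.957
Solving, x = 3.55 × 10^-3 mol, y = 4.98 × 10^-3 mol
mass of H2C2O4 = 3.55 × 10^-3 × 90.03 = 0.319 g
% H2C2O4 = 0.319 / 0.957 × 100 = 33.4 %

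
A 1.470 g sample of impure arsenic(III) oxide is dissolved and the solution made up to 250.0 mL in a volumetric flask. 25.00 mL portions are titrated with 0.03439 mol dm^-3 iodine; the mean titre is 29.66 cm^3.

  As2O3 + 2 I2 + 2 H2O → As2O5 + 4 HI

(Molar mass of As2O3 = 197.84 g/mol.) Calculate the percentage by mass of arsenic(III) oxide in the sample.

n(I2) per titration = 0.02966 × 0.03439 = 1.020 × 10^-3 mol
From the 1:2 ratio, n(As2O3) in each aliquot = 1/2 × 1.020 × 10^-3 = 5.100 × 10^-4 mol
n(As2O3) in the whole flask = 5.100 × 10^-4 × 250.0/25.00 = 5.100 × 10^-3 mol
mass of As2O3 = 5.100 × 10^-3 × 197.84 = 1.009 g
% As2O3 = 1.009 / 1.470 × 100 = 68.64 %

68.64 %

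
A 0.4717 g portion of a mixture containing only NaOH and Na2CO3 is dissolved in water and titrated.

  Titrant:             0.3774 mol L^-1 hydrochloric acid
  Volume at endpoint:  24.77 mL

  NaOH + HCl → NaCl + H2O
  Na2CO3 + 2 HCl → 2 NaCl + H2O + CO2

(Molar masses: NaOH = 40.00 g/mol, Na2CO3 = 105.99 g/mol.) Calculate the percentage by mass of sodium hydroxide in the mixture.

n(HCl) = 0.02477 × 0.3774 = 9.348 × 10^-3 mol
Let x = n(NaOH), y = n(Na2CO3).
Titrant: 1x + 2y = 9.348 × 10^-3;  mass: 40.00x + 105.99y = 0.4717
Solving, x = 1.824 × 10^-3 mol, y = 3.762 × 10^-3 mol
mass of NaOH = 1.824 × 10^-3 × 40.00 = 0.07297 g
% NaOH = 0.07297 / 0.4717 × 100 = 15.47 %

15.47 %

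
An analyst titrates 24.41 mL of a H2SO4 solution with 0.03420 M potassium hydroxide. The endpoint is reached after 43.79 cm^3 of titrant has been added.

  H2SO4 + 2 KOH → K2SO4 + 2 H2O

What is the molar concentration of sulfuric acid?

0.03068 M

n(KOH) = 0.04379 L × 0.03420 mol/L = 1.498 × 10^-3 mol
From the 1:2 mole ratio, n(H2SO4) = 1/2 × 1.498 × 10^-3 = 7.488 × 10^-4 mol
[H2SO4] = 7.488 × 10^-4 mol / 0.02441 L = 0.03068 mol/L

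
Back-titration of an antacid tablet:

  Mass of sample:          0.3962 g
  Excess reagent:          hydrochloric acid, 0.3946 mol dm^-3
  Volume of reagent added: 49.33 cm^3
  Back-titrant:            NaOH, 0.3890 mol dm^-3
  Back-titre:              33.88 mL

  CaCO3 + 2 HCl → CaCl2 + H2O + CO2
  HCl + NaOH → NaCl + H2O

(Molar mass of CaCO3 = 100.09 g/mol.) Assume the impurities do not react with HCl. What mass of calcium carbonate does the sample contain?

0.3146 g

n(HCl) added = 0.04933 × 0.3946 = 0.01947 mol
n(NaOH) used in back-titration = 0.03388 × 0.3890 = 0.01318 mol
n(HCl) left over = 0.01318 mol (1:1 ratio)
n(HCl) consumed by analyte = 0.01947 − 0.01318 = 6.286 × 10^-3 mol
From the 1:2 ratio, n(CaCO3) = 1/2 × 6.286 × 10^-3 = 3.143 × 10^-3 mol
mass of CaCO3 = 3.143 × 10^-3 × 100.09 = 0.3146 g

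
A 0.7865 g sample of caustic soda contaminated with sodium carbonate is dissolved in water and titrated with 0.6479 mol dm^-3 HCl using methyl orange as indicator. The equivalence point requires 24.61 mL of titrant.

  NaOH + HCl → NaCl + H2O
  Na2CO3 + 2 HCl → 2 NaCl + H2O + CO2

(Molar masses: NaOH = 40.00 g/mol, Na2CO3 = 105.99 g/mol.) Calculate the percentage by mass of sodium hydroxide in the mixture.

22.89 %

n(HCl) = 0.02461 × 0.6479 = 0.01594 mol
Let x = n(NaOH), y = n(Na2CO3).
Titrant: 1x + 2y = 0.01594;  mass: 40.00x + 105.99y = 0.7865
Solving, x = 4.501 × 10^-3 mol, y = 5.722 × 10^-3 mol
mass of NaOH = 4.501 × 10^-3 × 40.00 = 0.1801 g
% NaOH = 0.1801 / 0.7865 × 100 = 22.89 %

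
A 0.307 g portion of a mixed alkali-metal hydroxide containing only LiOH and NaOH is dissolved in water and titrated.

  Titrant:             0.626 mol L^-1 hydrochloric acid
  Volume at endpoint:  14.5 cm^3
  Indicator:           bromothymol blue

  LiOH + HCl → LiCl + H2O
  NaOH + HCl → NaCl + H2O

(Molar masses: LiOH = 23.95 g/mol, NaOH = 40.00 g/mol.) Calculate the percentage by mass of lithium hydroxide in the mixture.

27.3 %

n(HCl) = 0.0145 × 0.626 = 9.08 × 10^-3 mol
Let x = n(LiOH), y = n(NaOH).
Titrant: 1x + 1y = 9.08 × 10^-3;  mass: 23.95x + 40.00y = 0.307
Solving, x = 3.49 × 10^-3 mol, y = 5.58 × 10^-3 mol
mass of LiOH = 3.49 × 10^-3 × 23.95 = 0.0837 g
% LiOH = 0.0837 / 0.307 × 100 = 27.3 %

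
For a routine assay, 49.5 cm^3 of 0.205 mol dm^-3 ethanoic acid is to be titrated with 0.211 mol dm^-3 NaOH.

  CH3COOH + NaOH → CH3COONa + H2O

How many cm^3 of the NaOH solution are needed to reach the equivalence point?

n(CH3COOH) = 0.0495 L × 0.205 mol/L = 0.0101 mol
n(NaOH) = 0.0101 mol (1:1 stoichiometry)
V(NaOH) = 0.0101 mol / 0.211 mol/L = 0.0481 L = 48.1 mL

48.1 mL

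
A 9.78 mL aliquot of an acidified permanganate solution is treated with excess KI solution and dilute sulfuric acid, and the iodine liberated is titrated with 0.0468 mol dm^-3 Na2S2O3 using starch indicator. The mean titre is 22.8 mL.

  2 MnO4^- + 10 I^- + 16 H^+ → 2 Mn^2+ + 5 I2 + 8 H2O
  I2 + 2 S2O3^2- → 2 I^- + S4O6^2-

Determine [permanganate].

0.0218 mol/L

n(S2O3^2-) = 0.0228 × 0.0468 = 1.07 × 10^-3 mol
n(I2) = n(S2O3^2-)/2 = 5.34 × 10^-4 mol
From the 2:5 ratio, n(MnO4^-) in the aliquot = 2/5 × 5.34 × 10^-4 = 2.13 × 10^-4 mol
[MnO4^-] = 2.13 × 10^-4 / 0.00978 = 0.0218 mol/L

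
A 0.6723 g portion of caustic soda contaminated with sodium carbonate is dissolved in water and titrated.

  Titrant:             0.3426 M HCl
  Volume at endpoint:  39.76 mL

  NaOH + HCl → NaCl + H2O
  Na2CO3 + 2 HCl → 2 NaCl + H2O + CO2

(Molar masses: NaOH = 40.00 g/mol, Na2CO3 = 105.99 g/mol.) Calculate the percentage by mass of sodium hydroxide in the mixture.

22.70 %

n(HCl) = 0.03976 × 0.3426 = 0.01362 mol
Let x = n(NaOH), y = n(Na2CO3).
Titrant: 1x + 2y = 0.01362;  mass: 40.00x + 105.99y = 0.6723
Solving, x = 3.816 × 10^-3 mol, y = 4.903 × 10^-3 mol
mass of NaOH = 3.816 × 10^-3 × 40.00 = 0.1526 g
% NaOH = 0.1526 / 0.6723 × 100 = 22.70 %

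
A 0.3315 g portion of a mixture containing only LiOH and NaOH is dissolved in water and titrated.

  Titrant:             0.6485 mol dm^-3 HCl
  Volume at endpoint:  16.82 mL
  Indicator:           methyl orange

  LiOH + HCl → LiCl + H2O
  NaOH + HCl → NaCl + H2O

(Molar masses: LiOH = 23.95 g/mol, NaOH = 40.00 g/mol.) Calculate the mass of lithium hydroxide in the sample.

0.1564 g

n(HCl) = 0.01682 × 0.6485 = 0.01091 mol
Let x = n(LiOH), y = n(NaOH).
Titrant: 1x + 1y = 0.01091;  mass: 23.95x + 40.00y = 0.3315
Solving, x = 6.530 × 10^-3 mol, y = 4.378 × 10^-3 mol
mass of LiOH = 6.530 × 10^-3 × 23.95 = 0.1564 g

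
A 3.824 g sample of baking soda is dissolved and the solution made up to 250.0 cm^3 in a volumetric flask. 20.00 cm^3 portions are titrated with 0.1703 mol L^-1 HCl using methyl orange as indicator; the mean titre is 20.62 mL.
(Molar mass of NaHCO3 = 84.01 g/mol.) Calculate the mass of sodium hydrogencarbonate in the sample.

NaHCO3 + HCl → NaCl + H2O + CO2
n(HCl) per titration = 0.02062 × 0.1703 = 3.512 × 10^-3 mol
n(NaHCO3) in each aliquot = 3.512 × 10^-3 mol (1:1 ratio)
n(NaHCO3) in the whole flask = 3.512 × 10^-3 × 250.0/20.00 = 0.04389 mol
mass of NaHCO3 = 0.04389 × 84.01 = 3.688 g

3.688 g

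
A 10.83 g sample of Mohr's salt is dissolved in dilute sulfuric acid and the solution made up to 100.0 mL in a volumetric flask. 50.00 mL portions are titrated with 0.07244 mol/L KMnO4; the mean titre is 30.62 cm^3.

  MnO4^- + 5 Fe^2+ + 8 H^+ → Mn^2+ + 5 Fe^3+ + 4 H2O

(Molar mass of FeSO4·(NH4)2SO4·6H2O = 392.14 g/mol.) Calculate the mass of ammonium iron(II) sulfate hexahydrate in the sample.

n(KMnO4) per titration = 0.03062 × 0.07244 = 2.218 × 10^-3 mol
From the 5:1 ratio, n(FeSO4·(NH4)2SO4·6H2O) in each aliquot = 5/1 × 2.218 × 10^-3 = 0.01109 mol
n(FeSO4·(NH4)2SO4·6H2O) in the whole flask = 0.01109 × 100.0/50.00 = 0.02218 mol
mass of FeSO4·(NH4)2SO4·6H2O = 0.02218 × 392.14 = 8.698 g

8.698 g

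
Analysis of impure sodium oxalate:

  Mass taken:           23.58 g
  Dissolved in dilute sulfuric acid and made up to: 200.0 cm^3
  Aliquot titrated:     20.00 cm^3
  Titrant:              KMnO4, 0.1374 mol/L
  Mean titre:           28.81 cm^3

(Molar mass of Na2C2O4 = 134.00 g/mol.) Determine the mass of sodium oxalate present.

2 MnO4^- + 5 C2O4^2- + 16 H^+ → 2 Mn^2+ + 10 CO2 + 8 H2O
n(KMnO4) per titration = 0.02881 × 0.1374 = 3.958 × 10^-3 mol
From the 5:2 ratio, n(Na2C2O4) in each aliquot = 5/2 × 3.958 × 10^-3 = 9.896 × 10^-3 mol
n(Na2C2O4) in the whole flask = 9.896 × 10^-3 × 200.0/20.00 = 0.09896 mol
mass of Na2C2O4 = 0.09896 × 134.00 = 13.26 g

13.26 g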